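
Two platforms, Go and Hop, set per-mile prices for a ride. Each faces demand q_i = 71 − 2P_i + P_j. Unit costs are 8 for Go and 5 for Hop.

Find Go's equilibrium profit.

848.72

Go's profit: π = (P_{Go} − 8)(71 − 2P_{Go} + P_{Hop}).
∂π/∂P_{Go} = 87 − 4P_{Go} + P_{Hop} = 0 ⇒ P_{Go} = 21.75 + 0.25P_{Hop}.
Similarly P_{Hop} = 20.25 + 0.25P_{Go}.
Plugging P_{Hop} into Go's best response: P_{Go} = 21.75 + 0.25(20.25 + 0.25P_{Go}) ⇒ 0.9375P_{Go} = 26.8125, so P_{Go} = 28.6.
Then P_{Hop} = 20.25 + 0.25·28.6 = 27.4.
q_{Go} = 71 − 2·28.6 + 27.4 = 41.2.
Profit = (28.6 − 8)·41.2 = 848.72.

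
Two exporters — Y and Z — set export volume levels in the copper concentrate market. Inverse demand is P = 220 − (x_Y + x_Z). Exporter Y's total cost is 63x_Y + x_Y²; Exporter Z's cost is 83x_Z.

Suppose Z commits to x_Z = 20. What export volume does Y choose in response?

Exporter Y's profit: π = x_Y(220 − (x_Y + x_Z)) − 63x_Y − x_Y².
∂π/∂x_Y = 157 − 4x_Y − x_Z = 0, so x_Y = 39.25 − 0.25x_Z.
At x_Z = 20: x_Y = 39.25 − 0.25·20 = 34.25.

34.25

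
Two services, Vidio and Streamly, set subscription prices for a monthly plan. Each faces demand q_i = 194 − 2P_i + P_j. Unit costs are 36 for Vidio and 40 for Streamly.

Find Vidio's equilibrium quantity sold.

Vidio's profit: π = (P_{Vidio} − 36)(194 − 2P_{Vidio} + P_{Streamly}).
∂π/∂P_{Vidio} = 266 − 4P_{Vidio} + P_{Streamly} = 0 ⇒ P_{Vidio} = 66.5 + 0.25P_{Streamly}.
Similarly P_{Streamly} = 68.5 + 0.25P_{Vidio}.
Solving the two reaction functions simultaneously: (1 − (0.25)(0.25))P_{Vidio} = 66.5 + 0.25·68.5, so 0.9375P_{Vidio} = 83.625 and P_{Vidio} = 89.2.
Then P_{Streamly} = 68.5 + 0.25·89.2 = 90.8.
q_{Vidio} = 194 − 2·89.2 + 90.8 = 106.4.

106.4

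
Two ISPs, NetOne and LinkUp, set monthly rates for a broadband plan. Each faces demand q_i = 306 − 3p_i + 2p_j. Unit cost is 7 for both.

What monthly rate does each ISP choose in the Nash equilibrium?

NetOne's profit: π = (p_{NetOne} − 7)(306 − 3p_{NetOne} + 2p_{LinkUp}).
∂π/∂p_{NetOne} = 327 − 6p_{NetOne} + 2p_{LinkUp} = 0 ⇒ p_{NetOne} = 54.5 + (1/3)p_{LinkUp}.
Setting p_{NetOne} = p_{LinkUp} in the reaction function: p_{NetOne} = 54.5 + (1/3)p_{NetOne}, so p_{NetOne} = 54.5 / (2/3) = 81.75.

81.75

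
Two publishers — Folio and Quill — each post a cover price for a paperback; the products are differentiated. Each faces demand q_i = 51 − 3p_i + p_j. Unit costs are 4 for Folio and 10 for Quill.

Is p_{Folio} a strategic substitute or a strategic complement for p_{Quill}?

Folio's profit: π = (p_{Folio} − 4)(51 − 3p_{Folio} + p_{Quill}).
∂π/∂p_{Folio} = 63 − 6p_{Folio} + p_{Quill} = 0 ⇒ p_{Folio} = 10.5 + (1/6)p_{Quill}.
The best-response slope dp_{Folio}/dp_{Quill} = 1/6 > 0: the reaction function is upward-sloping, so the choices are strategic complements.

strategic complements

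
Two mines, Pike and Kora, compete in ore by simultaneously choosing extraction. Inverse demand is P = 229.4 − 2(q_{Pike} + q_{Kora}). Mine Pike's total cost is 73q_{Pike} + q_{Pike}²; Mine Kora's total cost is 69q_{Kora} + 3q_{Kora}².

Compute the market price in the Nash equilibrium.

161.8

Mine Pike's profit: π = q_{Pike}(229.4 − 2(q_{Pike} + q_{Kora})) − 73q_{Pike} − q_{Pike}².
∂π/∂q_{Pike} = 156.4 − 6q_{Pike} − 2q_{Kora} = 0, so q_{Pike} = 391/15 − (1/3)q_{Kora}.
For Kora: ∂π/∂q_{Kora} = 160.4 − 10q_{Kora} − 2q_{Pike} = 0 ⇒ q_{Kora} = 16.04 − 0.2q_{Pike}.
Substituting the second reaction function into the first: q_{Pike} = 391/15 − (1/3)(16.04 − 0.2q_{Pike}), which gives (14/15)q_{Pike} = 20.72 ⇒ q_{Pike} = 22.2.
Then q_{Kora} = 16.04 − 0.2·22.2 = 11.6.
Equilibrium price: P = 229.4 − 2·33.8 = 161.8.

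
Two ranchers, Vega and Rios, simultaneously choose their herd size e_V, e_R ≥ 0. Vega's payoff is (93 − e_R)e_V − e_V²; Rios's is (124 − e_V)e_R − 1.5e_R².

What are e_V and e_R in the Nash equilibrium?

31, 31

Expanding Vega's payoff: 93e_V − e_Re_V − e_V².
∂π/∂e_V = 93 − e_R − 2e_V = 0, so e_V = 46.5 − 0.5e_R.
Likewise for Rios: e_R = 124/3 − (1/3)e_V.
Solving the two reaction functions simultaneously: (1 − (−0.5)(−1/3))e_V = 46.5 − 0.5·(124/3), so (5/6)e_V = 155/6 and e_V = 31.
Then e_R = 124/3 − (1/3)·31 = 31.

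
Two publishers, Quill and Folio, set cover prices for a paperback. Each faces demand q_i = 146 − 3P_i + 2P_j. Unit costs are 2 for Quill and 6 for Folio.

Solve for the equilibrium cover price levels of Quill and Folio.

Quill's profit: π = (P_{Quill} − 2)(146 − 3P_{Quill} + 2P_{Folio}).
∂π/∂P_{Quill} = 152 − 6P_{Quill} + 2P_{Folio} = 0 ⇒ P_{Quill} = 76/3 + (1/3)P_{Folio}.
Similarly P_{Folio} = 82/3 + (1/3)P_{Quill}.
Solving the two reaction functions simultaneously: (1 − (1/3)(1/3))P_{Quill} = 76/3 + (1/3)·(82/3), so (8/9)P_{Quill} = 310/9 and P_{Quill} = 38.75.
Then P_{Folio} = 82/3 + (1/3)·38.75 = 40.25.

38.75, 40.25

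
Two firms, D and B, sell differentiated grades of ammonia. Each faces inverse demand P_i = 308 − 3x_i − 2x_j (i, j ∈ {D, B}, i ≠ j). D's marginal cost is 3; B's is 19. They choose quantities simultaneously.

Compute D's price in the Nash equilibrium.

Firm D's profit: π = x_D(308 − 3x_D − 2x_B) − 3x_D.
∂π/∂x_D = 305 − 6x_D − 2x_B = 0 ⇒ x_D = 305/6 − (1/3)x_B.
Similarly x_B = 289/6 − (1/3)x_D.
Plugging x_B into D's best response: x_D = 305/6 − (1/3)(289/6 − (1/3)x_D) ⇒ (8/9)x_D = 313/9, so x_D = 39.125.
Then x_B = 289/6 − (1/3)·39.125 = 35.125.
P_D = 308 − 3·39.125 − 2·35.125 = 120.375.

120.375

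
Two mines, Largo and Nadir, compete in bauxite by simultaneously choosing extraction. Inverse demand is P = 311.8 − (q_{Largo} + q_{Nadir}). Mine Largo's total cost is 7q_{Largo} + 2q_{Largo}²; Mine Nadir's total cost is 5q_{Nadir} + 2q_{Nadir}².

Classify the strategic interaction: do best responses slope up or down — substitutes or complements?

strategic substitutes

Mine Largo's profit: π = q_{Largo}(311.8 − (q_{Largo} + q_{Nadir})) − 7q_{Largo} − 2q_{Largo}².
∂π/∂q_{Largo} = 304.8 − 6q_{Largo} − q_{Nadir} = 0, so q_{Largo} = 50.8 − (1/6)q_{Nadir}.
The best-response slope dq_{Largo}/dq_{Nadir} = −1/6 < 0: the reaction function is downward-sloping, so the choices are strategic substitutes.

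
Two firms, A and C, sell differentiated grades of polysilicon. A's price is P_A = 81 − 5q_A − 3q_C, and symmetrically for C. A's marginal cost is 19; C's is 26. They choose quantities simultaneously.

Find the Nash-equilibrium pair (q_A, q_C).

5, 4

Firm A's profit: π = q_A(81 − 5q_A − 3q_C) − 19q_A.
∂π/∂q_A = 62 − 10q_A − 3q_C = 0 ⇒ q_A = 6.2 − 0.3q_C.
Similarly q_C = 5.5 − 0.3q_A.
Substituting the second reaction function into the first: q_A = 6.2 − 0.3(5.5 − 0.3q_A), which gives 0.91q_A = 4.55 ⇒ q_A = 5.
Then q_C = 5.5 − 0.3·5 = 4.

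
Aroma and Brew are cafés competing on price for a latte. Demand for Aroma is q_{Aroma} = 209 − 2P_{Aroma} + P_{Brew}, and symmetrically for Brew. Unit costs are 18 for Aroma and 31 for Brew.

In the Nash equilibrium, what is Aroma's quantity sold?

Aroma's profit: π = (P_{Aroma} − 18)(209 − 2P_{Aroma} + P_{Brew}).
∂π/∂P_{Aroma} = 245 − 4P_{Aroma} + P_{Brew} = 0 ⇒ P_{Aroma} = 61.25 + 0.25P_{Brew}.
Similarly P_{Brew} = 67.75 + 0.25P_{Aroma}.
Solving the two reaction functions simultaneously: (1 − (0.25)(0.25))P_{Aroma} = 61.25 + 0.25·67.75, so 0.9375P_{Aroma} = 78.1875 and P_{Aroma} = 83.4.
Then P_{Brew} = 67.75 + 0.25·83.4 = 88.6.
q_{Aroma} = 209 − 2·83.4 + 88.6 = 130.8.

130.8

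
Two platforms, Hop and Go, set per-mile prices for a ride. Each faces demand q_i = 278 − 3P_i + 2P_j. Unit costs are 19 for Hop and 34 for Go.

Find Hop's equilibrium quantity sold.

202.6875

Hop's profit: π = (P_{Hop} − 19)(278 − 3P_{Hop} + 2P_{Go}).
∂π/∂P_{Hop} = 335 − 6P_{Hop} + 2P_{Go} = 0 ⇒ P_{Hop} = 335/6 + (1/3)P_{Go}.
Similarly P_{Go} = 190/3 + (1/3)P_{Hop}.
Plugging P_{Go} into Hop's best response: P_{Hop} = 335/6 + (1/3)(190/3 + (1/3)P_{Hop}) ⇒ (8/9)P_{Hop} = 1385/18, so P_{Hop} = 86.5625.
Then P_{Go} = 190/3 + (1/3)·86.5625 = 92.1875.
q_{Hop} = 278 − 3·86.5625 + 2·92.1875 = 202.6875.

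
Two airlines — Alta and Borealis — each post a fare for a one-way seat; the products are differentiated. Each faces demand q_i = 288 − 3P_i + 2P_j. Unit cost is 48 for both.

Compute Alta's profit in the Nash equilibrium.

Alta's profit: π = (P_{Alta} − 48)(288 − 3P_{Alta} + 2P_{Borealis}).
∂π/∂P_{Alta} = 432 − 6P_{Alta} + 2P_{Borealis} = 0 ⇒ P_{Alta} = 72 + (1/3)P_{Borealis}.
By symmetry P_{Borealis} = P_{Alta}; substituting into the reaction function, (2/3)P_{Alta} = 72 and P_{Alta} = 108.
q_{Alta} = 288 − 3·108 + 2·108 = 180.
Profit = (108 − 48)·180 = 10800.

10800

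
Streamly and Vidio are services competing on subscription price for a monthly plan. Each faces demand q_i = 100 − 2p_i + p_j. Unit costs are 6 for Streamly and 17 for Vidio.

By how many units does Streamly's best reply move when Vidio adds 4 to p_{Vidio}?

Streamly's profit: π = (p_{Streamly} − 6)(100 − 2p_{Streamly} + p_{Vidio}).
∂π/∂p_{Streamly} = 112 − 4p_{Streamly} + p_{Vidio} = 0 ⇒ p_{Streamly} = 28 + 0.25p_{Vidio}.
The reaction-function slope is 0.25, so a 4-unit rise in p_{Vidio} moves p_{Streamly} by 0.25 × 4 = 1. Streamly's best response rises — the actions are strategic complements.

1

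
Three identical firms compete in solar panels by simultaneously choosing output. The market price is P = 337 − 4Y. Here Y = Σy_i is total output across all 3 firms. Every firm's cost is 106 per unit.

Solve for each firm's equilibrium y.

14.4375

A representative firm's profit is π_i = y_i(337 − 4Y) − 106y_i, with Y = y_i + Σ_{j≠i} y_j.
First-order condition: 231 − 8y_i − 4Σ_{j≠i} y_j = 0.
In a symmetric equilibrium every firm chooses the same y, so Σ_{j≠i} y_j = 2y. The condition becomes 231 − 16y = 0, giving y = 231/16 = 14.4375.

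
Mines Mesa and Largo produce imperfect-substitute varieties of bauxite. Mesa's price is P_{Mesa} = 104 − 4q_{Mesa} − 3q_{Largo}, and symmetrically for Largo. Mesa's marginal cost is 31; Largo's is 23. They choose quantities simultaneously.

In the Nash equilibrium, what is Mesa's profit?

153.76

Mine Mesa's profit: π = q_{Mesa}(104 − 4q_{Mesa} − 3q_{Largo}) − 31q_{Mesa}.
∂π/∂q_{Mesa} = 73 − 8q_{Mesa} − 3q_{Largo} = 0 ⇒ q_{Mesa} = 9.125 − 0.375q_{Largo}.
Similarly q_{Largo} = 10.125 − 0.375q_{Mesa}.
Substituting the second reaction function into the first: q_{Mesa} = 9.125 − 0.375(10.125 − 0.375q_{Mesa}), which gives (55/64)q_{Mesa} = 341/64 ⇒ q_{Mesa} = 6.2.
Then q_{Largo} = 10.125 − 0.375·6.2 = 7.8.
P_{Mesa} = 104 − 4·6.2 − 3·7.8 = 55.8.
Profit = (55.8 − 31)·6.2 = 153.76.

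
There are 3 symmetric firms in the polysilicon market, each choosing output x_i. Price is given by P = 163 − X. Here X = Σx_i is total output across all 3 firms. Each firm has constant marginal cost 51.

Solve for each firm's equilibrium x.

A representative firm's profit is π_i = x_i(163 − X) − 51x_i, with X = x_i + Σ_{j≠i} x_j.
First-order condition: 112 − 2x_i − Σ_{j≠i} x_j = 0.
In a symmetric equilibrium every firm chooses the same x, so Σ_{j≠i} x_j = 2x. The condition becomes 112 − 4x = 0, giving x = 112/4 = 28.

28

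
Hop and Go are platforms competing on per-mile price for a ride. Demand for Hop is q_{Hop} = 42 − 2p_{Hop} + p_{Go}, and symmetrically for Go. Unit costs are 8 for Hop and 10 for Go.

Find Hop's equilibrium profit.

269.12

Hop's profit: π = (p_{Hop} − 8)(42 − 2p_{Hop} + p_{Go}).
∂π/∂p_{Hop} = 58 − 4p_{Hop} + p_{Go} = 0 ⇒ p_{Hop} = 14.5 + 0.25p_{Go}.
Similarly p_{Go} = 15.5 + 0.25p_{Hop}.
Solving the two reaction functions simultaneously: (1 − (0.25)(0.25))p_{Hop} = 14.5 + 0.25·15.5, so 0.9375p_{Hop} = 18.375 and p_{Hop} = 19.6.
Then p_{Go} = 15.5 + 0.25·19.6 = 20.4.
q_{Hop} = 42 − 2·19.6 + 20.4 = 23.2.
Profit = (19.6 − 8)·23.2 = 269.12.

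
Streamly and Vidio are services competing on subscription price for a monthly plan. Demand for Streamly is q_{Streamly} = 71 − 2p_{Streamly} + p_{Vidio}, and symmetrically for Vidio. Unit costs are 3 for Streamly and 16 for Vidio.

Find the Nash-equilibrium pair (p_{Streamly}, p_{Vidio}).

Streamly's profit: π = (p_{Streamly} − 3)(71 − 2p_{Streamly} + p_{Vidio}).
∂π/∂p_{Streamly} = 77 − 4p_{Streamly} + p_{Vidio} = 0 ⇒ p_{Streamly} = 19.25 + 0.25p_{Vidio}.
Similarly p_{Vidio} = 25.75 + 0.25p_{Streamly}.
Plugging p_{Vidio} into Streamly's best response: p_{Streamly} = 19.25 + 0.25(25.75 + 0.25p_{Streamly}) ⇒ 0.9375p_{Streamly} = 25.6875, so p_{Streamly} = 27.4.
Then p_{Vidio} = 25.75 + 0.25·27.4 = 32.6.

27.4, 32.6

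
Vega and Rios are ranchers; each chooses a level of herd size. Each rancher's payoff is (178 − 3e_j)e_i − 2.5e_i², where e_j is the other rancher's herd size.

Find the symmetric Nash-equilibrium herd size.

Vega's payoff is (178 − 3e_R)e_V − 2.5e_V².
∂π/∂e_V = 178 − 3e_R − 5e_V = 0, so e_V = 35.6 − 0.6e_R.
The game is symmetric, so in equilibrium e_R = e_V: the reaction function gives 1.6e_V = 35.6, hence e_V = 22.25.

22.25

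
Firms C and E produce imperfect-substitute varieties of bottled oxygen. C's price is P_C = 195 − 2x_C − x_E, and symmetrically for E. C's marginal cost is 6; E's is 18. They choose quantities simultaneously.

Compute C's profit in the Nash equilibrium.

Firm C's profit: π = x_C(195 − 2x_C − x_E) − 6x_C.
∂π/∂x_C = 189 − 4x_C − x_E = 0 ⇒ x_C = 47.25 − 0.25x_E.
Similarly x_E = 44.25 − 0.25x_C.
Substituting the second reaction function into the first: x_C = 47.25 − 0.25(44.25 − 0.25x_C), which gives 0.9375x_C = 36.1875 ⇒ x_C = 38.6.
Then x_E = 44.25 − 0.25·38.6 = 34.6.
P_C = 195 − 2·38.6 − 34.6 = 83.2.
Profit = (83.2 − 6)·38.6 = 2979.92.

2979.92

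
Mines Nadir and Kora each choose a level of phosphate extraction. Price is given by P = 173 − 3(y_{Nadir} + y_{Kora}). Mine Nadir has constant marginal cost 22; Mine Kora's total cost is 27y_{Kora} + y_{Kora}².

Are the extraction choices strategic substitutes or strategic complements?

Mine Nadir's profit: π = y_{Nadir}(173 − 3(y_{Nadir} + y_{Kora})) − 22y_{Nadir}.
∂π/∂y_{Nadir} = 151 − 6y_{Nadir} − 3y_{Kora} = 0, so y_{Nadir} = 151/6 − 0.5y_{Kora}.
The best-response slope dy_{Nadir}/dy_{Kora} = −0.5 < 0: the reaction function is downward-sloping, so the choices are strategic substitutes.

strategic substitutes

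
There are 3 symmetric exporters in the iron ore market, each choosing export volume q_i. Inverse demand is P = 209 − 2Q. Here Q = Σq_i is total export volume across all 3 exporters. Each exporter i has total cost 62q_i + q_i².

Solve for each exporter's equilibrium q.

14.7

A representative exporter's profit is π_i = q_i(209 − 2Q) − 62q_i − q_i², with Q = q_i + Σ_{j≠i} q_j.
First-order condition: 147 − 6q_i − 2Σ_{j≠i} q_j = 0.
In a symmetric equilibrium every exporter chooses the same q, so Σ_{j≠i} q_j = 2q. The condition becomes 147 − 10q = 0, giving q = 147/10 = 14.7.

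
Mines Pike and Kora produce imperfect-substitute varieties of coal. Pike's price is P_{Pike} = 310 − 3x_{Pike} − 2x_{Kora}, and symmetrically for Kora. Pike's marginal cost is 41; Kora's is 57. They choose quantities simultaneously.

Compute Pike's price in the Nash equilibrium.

144.875

Mine Pike's profit: π = x_{Pike}(310 − 3x_{Pike} − 2x_{Kora}) − 41x_{Pike}.
∂π/∂x_{Pike} = 269 − 6x_{Pike} − 2x_{Kora} = 0 ⇒ x_{Pike} = 269/6 − (1/3)x_{Kora}.
Similarly x_{Kora} = 253/6 − (1/3)x_{Pike}.
Solving the two reaction functions simultaneously: (1 − (−1/3)(−1/3))x_{Pike} = 269/6 − (1/3)·(253/6), so (8/9)x_{Pike} = 277/9 and x_{Pike} = 34.625.
Then x_{Kora} = 253/6 − (1/3)·34.625 = 30.625.
P_{Pike} = 310 − 3·34.625 − 2·30.625 = 144.875.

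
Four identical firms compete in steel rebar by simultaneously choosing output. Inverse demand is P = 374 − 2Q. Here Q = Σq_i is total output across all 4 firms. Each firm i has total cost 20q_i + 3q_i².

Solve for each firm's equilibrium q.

A representative firm's profit is π_i = q_i(374 − 2Q) − 20q_i − 3q_i², with Q = q_i + Σ_{j≠i} q_j.
First-order condition: 354 − 10q_i − 2Σ_{j≠i} q_j = 0.
With identical firms, set every q_j = q: then 354 − 10q − 6q = 0, i.e. q = 354/16 = 22.125.

22.125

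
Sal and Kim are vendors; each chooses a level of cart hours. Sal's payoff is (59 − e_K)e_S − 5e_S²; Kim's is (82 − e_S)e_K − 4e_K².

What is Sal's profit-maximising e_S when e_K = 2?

Expanding Sal's payoff: 59e_S − e_Ke_S − 5e_S².
∂π/∂e_S = 59 − e_K − 10e_S = 0, so e_S = 5.9 − 0.1e_K.
At e_K = 2: e_S = 5.9 − 0.1·2 = 5.7.

5.7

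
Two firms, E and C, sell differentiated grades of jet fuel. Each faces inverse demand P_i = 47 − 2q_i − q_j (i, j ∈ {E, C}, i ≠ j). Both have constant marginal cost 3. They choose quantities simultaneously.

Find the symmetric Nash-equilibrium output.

8.8

Firm E's profit: π = q_E(47 − 2q_E − q_C) − 3q_E.
∂π/∂q_E = 44 − 4q_E − q_C = 0 ⇒ q_E = 11 − 0.25q_C.
The game is symmetric, so in equilibrium q_C = q_E: the reaction function gives 1.25q_E = 11, hence q_E = 8.8.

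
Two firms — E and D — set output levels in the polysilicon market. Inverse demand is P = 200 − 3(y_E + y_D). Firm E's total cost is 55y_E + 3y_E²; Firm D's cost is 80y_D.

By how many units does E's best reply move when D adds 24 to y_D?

Firm E's profit: π = y_E(200 − 3(y_E + y_D)) − 55y_E − 3y_E².
∂π/∂y_E = 145 − 12y_E − 3y_D = 0, so y_E = 145/12 − 0.25y_D.
The reaction-function slope is −0.25, so a 24-unit rise in y_D moves y_E by −0.25 × 24 = −6. E's best response falls — the actions are strategic substitutes.

-6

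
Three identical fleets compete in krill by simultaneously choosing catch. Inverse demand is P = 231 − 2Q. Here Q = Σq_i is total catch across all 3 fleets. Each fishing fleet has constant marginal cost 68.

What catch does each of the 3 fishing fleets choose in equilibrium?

A representative fishing fleet's profit is π_i = q_i(231 − 2Q) − 68q_i, with Q = q_i + Σ_{j≠i} q_j.
First-order condition: 163 − 4q_i − 2Σ_{j≠i} q_j = 0.
Imposing symmetry (q_j = q for all j) turns Σ_{j≠i} q_j into 2q, so 163 = 8q and q = 20.375.

20.375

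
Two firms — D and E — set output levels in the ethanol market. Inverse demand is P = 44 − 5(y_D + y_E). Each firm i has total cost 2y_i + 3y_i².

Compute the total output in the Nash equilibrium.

4

Firm D's profit: π = y_D(44 − 5(y_D + y_E)) − 2y_D − 3y_D².
∂π/∂y_D = 42 − 16y_D − 5y_E = 0, so y_D = 2.625 − 0.3125y_E.
The game is symmetric, so in equilibrium y_E = y_D: the reaction function gives 1.3125y_D = 2.625, hence y_D = 2.
Total output: 2 + 2 = 4.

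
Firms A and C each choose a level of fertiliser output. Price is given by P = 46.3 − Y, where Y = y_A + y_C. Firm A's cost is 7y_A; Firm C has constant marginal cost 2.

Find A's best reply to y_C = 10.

14.65

Firm A's profit: π = y_A(46.3 − (y_A + y_C)) − 7y_A.
∂π/∂y_A = 39.3 − 2y_A − y_C = 0, so y_A = 19.65 − 0.5y_C.
At y_C = 10: y_A = 19.65 − 0.5·10 = 14.65.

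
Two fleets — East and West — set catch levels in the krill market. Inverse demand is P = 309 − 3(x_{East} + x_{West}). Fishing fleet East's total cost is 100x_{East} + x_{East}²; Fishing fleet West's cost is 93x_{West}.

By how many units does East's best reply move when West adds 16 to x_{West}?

Fishing fleet East's profit: π = x_{East}(309 − 3(x_{East} + x_{West})) − 100x_{East} − x_{East}².
∂π/∂x_{East} = 209 − 8x_{East} − 3x_{West} = 0, so x_{East} = 26.125 − 0.375x_{West}.
The reaction-function slope is −0.375, so a 16-unit rise in x_{West} moves x_{East} by −0.375 × 16 = −6. East's best response falls — the actions are strategic substitutes.

-6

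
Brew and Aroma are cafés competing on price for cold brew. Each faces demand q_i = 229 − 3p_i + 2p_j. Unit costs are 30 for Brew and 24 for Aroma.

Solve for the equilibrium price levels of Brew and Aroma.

Brew's profit: π = (p_{Brew} − 30)(229 − 3p_{Brew} + 2p_{Aroma}).
∂π/∂p_{Brew} = 319 − 6p_{Brew} + 2p_{Aroma} = 0 ⇒ p_{Brew} = 319/6 + (1/3)p_{Aroma}.
Similarly p_{Aroma} = 301/6 + (1/3)p_{Brew}.
Substituting the second reaction function into the first: p_{Brew} = 319/6 + (1/3)(301/6 + (1/3)p_{Brew}), which gives (8/9)p_{Brew} = 629/9 ⇒ p_{Brew} = 78.625.
Then p_{Aroma} = 301/6 + (1/3)·78.625 = 76.375.

78.625, 76.375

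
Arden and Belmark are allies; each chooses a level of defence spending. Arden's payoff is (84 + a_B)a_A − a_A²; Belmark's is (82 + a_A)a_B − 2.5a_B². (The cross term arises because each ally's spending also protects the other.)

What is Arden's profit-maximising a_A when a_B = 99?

91.5

Expanding Arden's payoff: 84a_A + a_Ba_A − a_A².
∂π/∂a_A = 84 + a_B − 2a_A = 0, so a_A = 42 + 0.5a_B.
At a_B = 99: a_A = 42 + 0.5·99 = 91.5.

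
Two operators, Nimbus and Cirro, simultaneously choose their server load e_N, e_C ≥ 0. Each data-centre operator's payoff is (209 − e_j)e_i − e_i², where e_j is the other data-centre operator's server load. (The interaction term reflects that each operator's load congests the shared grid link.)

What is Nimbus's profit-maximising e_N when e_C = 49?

Nimbus's payoff is (209 − e_C)e_N − e_N².
∂π/∂e_N = 209 − e_C − 2e_N = 0, so e_N = 104.5 − 0.5e_C.
At e_C = 49: e_N = 104.5 − 0.5·49 = 80.

80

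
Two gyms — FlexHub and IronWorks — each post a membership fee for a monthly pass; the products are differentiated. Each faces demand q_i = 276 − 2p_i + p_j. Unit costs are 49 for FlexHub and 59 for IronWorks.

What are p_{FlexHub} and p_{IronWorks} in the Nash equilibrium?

FlexHub's profit: π = (p_{FlexHub} − 49)(276 − 2p_{FlexHub} + p_{IronWorks}).
∂π/∂p_{FlexHub} = 374 − 4p_{FlexHub} + p_{IronWorks} = 0 ⇒ p_{FlexHub} = 93.5 + 0.25p_{IronWorks}.
Similarly p_{IronWorks} = 98.5 + 0.25p_{FlexHub}.
Plugging p_{IronWorks} into FlexHub's best response: p_{FlexHub} = 93.5 + 0.25(98.5 + 0.25p_{FlexHub}) ⇒ 0.9375p_{FlexHub} = 118.125, so p_{FlexHub} = 126.
Then p_{IronWorks} = 98.5 + 0.25·126 = 130.

126, 130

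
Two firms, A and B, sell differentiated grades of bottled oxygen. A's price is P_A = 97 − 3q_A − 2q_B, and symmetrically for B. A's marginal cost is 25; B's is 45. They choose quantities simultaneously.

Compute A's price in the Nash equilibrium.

55.75

Firm A's profit: π = q_A(97 − 3q_A − 2q_B) − 25q_A.
∂π/∂q_A = 72 − 6q_A − 2q_B = 0 ⇒ q_A = 12 − (1/3)q_B.
Similarly q_B = 26/3 − (1/3)q_A.
Plugging q_B into A's best response: q_A = 12 − (1/3)(26/3 − (1/3)q_A) ⇒ (8/9)q_A = 82/9, so q_A = 10.25.
Then q_B = 26/3 − (1/3)·10.25 = 5.25.
P_A = 97 − 3·10.25 − 2·5.25 = 55.75.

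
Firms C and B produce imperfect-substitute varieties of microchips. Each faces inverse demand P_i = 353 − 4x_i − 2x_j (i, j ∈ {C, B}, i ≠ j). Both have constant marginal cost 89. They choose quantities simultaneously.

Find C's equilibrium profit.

2787.84

Firm C's profit: π = x_C(353 − 4x_C − 2x_B) − 89x_C.
∂π/∂x_C = 264 − 8x_C − 2x_B = 0 ⇒ x_C = 33 − 0.25x_B.
Setting x_C = x_B in the reaction function: x_C = 33 − 0.25x_C, so x_C = 33 / 1.25 = 26.4.
P_C = 353 − 4·26.4 − 2·26.4 = 194.6.
Profit = (194.6 − 89)·26.4 = 2787.84.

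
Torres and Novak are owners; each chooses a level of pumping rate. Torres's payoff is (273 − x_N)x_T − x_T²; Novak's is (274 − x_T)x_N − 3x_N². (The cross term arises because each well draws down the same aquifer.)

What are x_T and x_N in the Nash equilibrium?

Expanding Torres's payoff: 273x_T − x_Nx_T − x_T².
∂π/∂x_T = 273 − x_N − 2x_T = 0, so x_T = 136.5 − 0.5x_N.
Likewise for Novak: x_N = 137/3 − (1/6)x_T.
Plugging x_N into Torres's best response: x_T = 136.5 − 0.5(137/3 − (1/6)x_T) ⇒ (11/12)x_T = 341/3, so x_T = 124.
Then x_N = 137/3 − (1/6)·124 = 25.

124, 25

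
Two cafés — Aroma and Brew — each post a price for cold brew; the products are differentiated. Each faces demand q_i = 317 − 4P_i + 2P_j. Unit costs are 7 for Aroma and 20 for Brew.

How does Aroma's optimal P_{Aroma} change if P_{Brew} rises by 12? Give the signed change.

Aroma's profit: π = (P_{Aroma} − 7)(317 − 4P_{Aroma} + 2P_{Brew}).
∂π/∂P_{Aroma} = 345 − 8P_{Aroma} + 2P_{Brew} = 0 ⇒ P_{Aroma} = 43.125 + 0.25P_{Brew}.
The reaction-function slope is 0.25, so a 12-unit rise in P_{Brew} moves P_{Aroma} by 0.25 × 12 = 3. Aroma's best response rises — the actions are strategic complements.

3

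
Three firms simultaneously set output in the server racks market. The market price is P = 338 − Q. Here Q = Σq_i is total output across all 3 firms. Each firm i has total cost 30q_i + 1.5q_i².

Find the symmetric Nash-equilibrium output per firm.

44

A representative firm's profit is π_i = q_i(338 − Q) − 30q_i − 1.5q_i², with Q = q_i + Σ_{j≠i} q_j.
First-order condition: 308 − 5q_i − Σ_{j≠i} q_j = 0.
In a symmetric equilibrium every firm chooses the same q, so Σ_{j≠i} q_j = 2q. The condition becomes 308 − 7q = 0, giving q = 308/7 = 44.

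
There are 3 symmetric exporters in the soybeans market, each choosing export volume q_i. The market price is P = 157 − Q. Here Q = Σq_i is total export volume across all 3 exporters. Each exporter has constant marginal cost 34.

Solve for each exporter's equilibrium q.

30.75

A representative exporter's profit is π_i = q_i(157 − Q) − 34q_i, with Q = q_i + Σ_{j≠i} q_j.
First-order condition: 123 − 2q_i − Σ_{j≠i} q_j = 0.
Imposing symmetry (q_j = q for all j) turns Σ_{j≠i} q_j into 2q, so 123 = 4q and q = 30.75.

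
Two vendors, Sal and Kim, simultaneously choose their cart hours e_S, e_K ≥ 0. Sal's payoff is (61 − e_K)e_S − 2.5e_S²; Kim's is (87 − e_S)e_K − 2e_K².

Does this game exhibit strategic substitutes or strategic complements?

strategic substitutes

Expanding Sal's payoff: 61e_S − e_Ke_S − 2.5e_S².
∂π/∂e_S = 61 − e_K − 5e_S = 0, so e_S = 12.2 − 0.2e_K.
The best-response slope de_S/de_K = −0.2 < 0: the reaction function is downward-sloping, so the choices are strategic substitutes.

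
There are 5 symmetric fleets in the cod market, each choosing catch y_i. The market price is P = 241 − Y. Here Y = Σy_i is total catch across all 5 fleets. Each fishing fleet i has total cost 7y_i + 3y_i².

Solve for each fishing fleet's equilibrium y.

A representative fishing fleet's profit is π_i = y_i(241 − Y) − 7y_i − 3y_i², with Y = y_i + Σ_{j≠i} y_j.
First-order condition: 234 − 8y_i − Σ_{j≠i} y_j = 0.
With identical fishing fleets, set every y_j = y: then 234 − 8y − 4y = 0, i.e. y = 234/12 = 19.5.

19.5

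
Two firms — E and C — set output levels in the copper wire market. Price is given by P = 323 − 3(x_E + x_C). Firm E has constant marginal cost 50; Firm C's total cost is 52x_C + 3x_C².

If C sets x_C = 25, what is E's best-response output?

Firm E's profit: π = x_E(323 − 3(x_E + x_C)) − 50x_E.
∂π/∂x_E = 273 − 6x_E − 3x_C = 0, so x_E = 45.5 − 0.5x_C.
At x_C = 25: x_E = 45.5 − 0.5·25 = 33.

33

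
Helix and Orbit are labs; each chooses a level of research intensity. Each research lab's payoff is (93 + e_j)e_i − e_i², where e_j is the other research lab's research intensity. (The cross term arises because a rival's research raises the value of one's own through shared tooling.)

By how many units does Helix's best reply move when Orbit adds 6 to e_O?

3

Helix's payoff is (93 + e_O)e_H − e_H².
∂π/∂e_H = 93 + e_O − 2e_H = 0, so e_H = 46.5 + 0.5e_O.
The reaction-function slope is 0.5, so a 6-unit rise in e_O moves e_H by 0.5 × 6 = 3. Helix's best response rises — the actions are strategic complements.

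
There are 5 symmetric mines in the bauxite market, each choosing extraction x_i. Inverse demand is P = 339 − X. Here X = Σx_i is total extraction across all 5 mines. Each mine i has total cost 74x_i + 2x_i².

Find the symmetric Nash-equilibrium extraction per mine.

26.5

A representative mine's profit is π_i = x_i(339 − X) − 74x_i − 2x_i², with X = x_i + Σ_{j≠i} x_j.
First-order condition: 265 − 6x_i − Σ_{j≠i} x_j = 0.
Imposing symmetry (x_j = x for all j) turns Σ_{j≠i} x_j into 4x, so 265 = 10x and x = 26.5.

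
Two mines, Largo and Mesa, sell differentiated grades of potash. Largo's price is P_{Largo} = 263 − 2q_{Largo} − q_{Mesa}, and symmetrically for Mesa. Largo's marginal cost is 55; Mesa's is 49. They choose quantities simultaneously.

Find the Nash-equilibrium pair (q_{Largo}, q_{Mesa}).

Mine Largo's profit: π = q_{Largo}(263 − 2q_{Largo} − q_{Mesa}) − 55q_{Largo}.
∂π/∂q_{Largo} = 208 − 4q_{Largo} − q_{Mesa} = 0 ⇒ q_{Largo} = 52 − 0.25q_{Mesa}.
Similarly q_{Mesa} = 53.5 − 0.25q_{Largo}.
Solving the two reaction functions simultaneously: (1 − (−0.25)(−0.25))q_{Largo} = 52 − 0.25·53.5, so 0.9375q_{Largo} = 38.625 and q_{Largo} = 41.2.
Then q_{Mesa} = 53.5 − 0.25·41.2 = 43.2.

41.2, 43.2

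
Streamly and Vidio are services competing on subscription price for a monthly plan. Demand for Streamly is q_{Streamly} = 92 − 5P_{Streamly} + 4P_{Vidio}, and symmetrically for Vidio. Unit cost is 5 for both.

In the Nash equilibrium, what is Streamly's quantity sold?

72.5

Streamly's profit: π = (P_{Streamly} − 5)(92 − 5P_{Streamly} + 4P_{Vidio}).
∂π/∂P_{Streamly} = 117 − 10P_{Streamly} + 4P_{Vidio} = 0 ⇒ P_{Streamly} = 11.7 + 0.4P_{Vidio}.
Setting P_{Streamly} = P_{Vidio} in the reaction function: P_{Streamly} = 11.7 + 0.4P_{Streamly}, so P_{Streamly} = 11.7 / 0.6 = 19.5.
q_{Streamly} = 92 − 5·19.5 + 4·19.5 = 72.5.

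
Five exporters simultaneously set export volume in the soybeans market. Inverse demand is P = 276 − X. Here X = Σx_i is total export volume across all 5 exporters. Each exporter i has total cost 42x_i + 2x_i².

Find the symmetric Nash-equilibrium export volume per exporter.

A representative exporter's profit is π_i = x_i(276 − X) − 42x_i − 2x_i², with X = x_i + Σ_{j≠i} x_j.
First-order condition: 234 − 6x_i − Σ_{j≠i} x_j = 0.
With identical exporters, set every x_j = x: then 234 − 6x − 4x = 0, i.e. x = 234/10 = 23.4.

23.4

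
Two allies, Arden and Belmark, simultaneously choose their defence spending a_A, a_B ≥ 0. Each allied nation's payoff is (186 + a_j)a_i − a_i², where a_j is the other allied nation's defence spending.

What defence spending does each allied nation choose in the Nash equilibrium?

186

Arden's payoff is (186 + a_B)a_A − a_A².
∂π/∂a_A = 186 + a_B − 2a_A = 0, so a_A = 93 + 0.5a_B.
By symmetry a_B = a_A; substituting into the reaction function, 0.5a_A = 93 and a_A = 186.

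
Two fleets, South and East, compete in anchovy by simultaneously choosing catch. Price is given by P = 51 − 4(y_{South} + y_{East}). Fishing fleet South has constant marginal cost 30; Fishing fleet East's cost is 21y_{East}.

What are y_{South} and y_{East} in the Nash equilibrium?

1, 3.25

Fishing fleet South's profit: π = y_{South}(51 − 4(y_{South} + y_{East})) − 30y_{South}.
∂π/∂y_{South} = 21 − 8y_{South} − 4y_{East} = 0, so y_{South} = 2.625 − 0.5y_{East}.
By the same steps for East: y_{East} = 3.75 − 0.5y_{South}.
Substituting the second reaction function into the first: y_{South} = 2.625 − 0.5(3.75 − 0.5y_{South}), which gives 0.75y_{South} = 0.75 ⇒ y_{South} = 1.
Then y_{East} = 3.75 − 0.5·1 = 3.25.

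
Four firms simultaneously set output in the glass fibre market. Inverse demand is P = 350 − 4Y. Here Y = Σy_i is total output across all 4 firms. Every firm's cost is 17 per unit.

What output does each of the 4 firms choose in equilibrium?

A representative firm's profit is π_i = y_i(350 − 4Y) − 17y_i, with Y = y_i + Σ_{j≠i} y_j.
First-order condition: 333 − 8y_i − 4Σ_{j≠i} y_j = 0.
Imposing symmetry (y_j = y for all j) turns Σ_{j≠i} y_j into 3y, so 333 = 20y and y = 16.65.

16.65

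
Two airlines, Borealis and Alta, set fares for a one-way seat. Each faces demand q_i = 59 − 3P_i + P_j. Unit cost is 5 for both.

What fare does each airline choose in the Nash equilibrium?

14.8

Borealis's profit: π = (P_{Borealis} − 5)(59 − 3P_{Borealis} + P_{Alta}).
∂π/∂P_{Borealis} = 74 − 6P_{Borealis} + P_{Alta} = 0 ⇒ P_{Borealis} = 37/3 + (1/6)P_{Alta}.
By symmetry P_{Alta} = P_{Borealis}; substituting into the reaction function, (5/6)P_{Borealis} = 37/3 and P_{Borealis} = 14.8.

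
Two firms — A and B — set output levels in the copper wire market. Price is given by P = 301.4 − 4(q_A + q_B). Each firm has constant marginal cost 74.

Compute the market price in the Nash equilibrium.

149.8

Firm A's profit: π = q_A(301.4 − 4(q_A + q_B)) − 74q_A.
∂π/∂q_A = 227.4 − 8q_A − 4q_B = 0, so q_A = 28.425 − 0.5q_B.
By symmetry q_B = q_A; substituting into the reaction function, 1.5q_A = 28.425 and q_A = 18.95.
Equilibrium price: P = 301.4 − 4·37.9 = 149.8.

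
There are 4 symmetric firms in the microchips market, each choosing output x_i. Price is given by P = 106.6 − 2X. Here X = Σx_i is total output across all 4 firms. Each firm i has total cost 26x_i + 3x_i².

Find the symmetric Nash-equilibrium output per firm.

A representative firm's profit is π_i = x_i(106.6 − 2X) − 26x_i − 3x_i², with X = x_i + Σ_{j≠i} x_j.
First-order condition: 80.6 − 10x_i − 2Σ_{j≠i} x_j = 0.
In a symmetric equilibrium every firm chooses the same x, so Σ_{j≠i} x_j = 3x. The condition becomes 80.6 − 16x = 0, giving x = 80.6/16 = 5.0375.

5.0375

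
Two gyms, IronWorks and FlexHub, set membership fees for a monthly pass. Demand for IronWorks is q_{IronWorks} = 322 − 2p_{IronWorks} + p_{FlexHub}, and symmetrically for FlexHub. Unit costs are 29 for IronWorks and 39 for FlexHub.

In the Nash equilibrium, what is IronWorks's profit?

IronWorks's profit: π = (p_{IronWorks} − 29)(322 − 2p_{IronWorks} + p_{FlexHub}).
∂π/∂p_{IronWorks} = 380 − 4p_{IronWorks} + p_{FlexHub} = 0 ⇒ p_{IronWorks} = 95 + 0.25p_{FlexHub}.
Similarly p_{FlexHub} = 100 + 0.25p_{IronWorks}.
Plugging p_{FlexHub} into IronWorks's best response: p_{IronWorks} = 95 + 0.25(100 + 0.25p_{IronWorks}) ⇒ 0.9375p_{IronWorks} = 120, so p_{IronWorks} = 128.
Then p_{FlexHub} = 100 + 0.25·128 = 132.
q_{IronWorks} = 322 − 2·128 + 132 = 198.
Profit = (128 − 29)·198 = 19602.

19602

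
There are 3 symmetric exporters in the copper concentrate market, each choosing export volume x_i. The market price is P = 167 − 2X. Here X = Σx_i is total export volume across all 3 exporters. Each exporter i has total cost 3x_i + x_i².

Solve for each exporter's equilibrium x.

16.4

A representative exporter's profit is π_i = x_i(167 − 2X) − 3x_i − x_i², with X = x_i + Σ_{j≠i} x_j.
First-order condition: 164 − 6x_i − 2Σ_{j≠i} x_j = 0.
In a symmetric equilibrium every exporter chooses the same x, so Σ_{j≠i} x_j = 2x. The condition becomes 164 − 10x = 0, giving x = 164/10 = 16.4.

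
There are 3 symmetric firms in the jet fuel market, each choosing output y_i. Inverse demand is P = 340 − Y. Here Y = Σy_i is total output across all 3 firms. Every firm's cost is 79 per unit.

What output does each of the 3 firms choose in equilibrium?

65.25

A representative firm's profit is π_i = y_i(340 − Y) − 79y_i, with Y = y_i + Σ_{j≠i} y_j.
First-order condition: 261 − 2y_i − Σ_{j≠i} y_j = 0.
With identical firms, set every y_j = y: then 261 − 2y − 2y = 0, i.e. y = 261/4 = 65.25.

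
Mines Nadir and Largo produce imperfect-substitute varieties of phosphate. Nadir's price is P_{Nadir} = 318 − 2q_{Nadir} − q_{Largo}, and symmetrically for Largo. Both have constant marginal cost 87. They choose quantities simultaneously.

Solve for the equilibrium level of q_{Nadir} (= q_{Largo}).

46.2

Mine Nadir's profit: π = q_{Nadir}(318 − 2q_{Nadir} − q_{Largo}) − 87q_{Nadir}.
∂π/∂q_{Nadir} = 231 − 4q_{Nadir} − q_{Largo} = 0 ⇒ q_{Nadir} = 57.75 − 0.25q_{Largo}.
Setting q_{Nadir} = q_{Largo} in the reaction function: q_{Nadir} = 57.75 − 0.25q_{Nadir}, so q_{Nadir} = 57.75 / 1.25 = 46.2.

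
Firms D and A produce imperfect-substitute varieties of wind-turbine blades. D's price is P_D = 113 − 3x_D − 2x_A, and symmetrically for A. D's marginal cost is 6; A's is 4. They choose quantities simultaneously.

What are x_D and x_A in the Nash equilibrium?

Firm D's profit: π = x_D(113 − 3x_D − 2x_A) − 6x_D.
∂π/∂x_D = 107 − 6x_D − 2x_A = 0 ⇒ x_D = 107/6 − (1/3)x_A.
Similarly x_A = 109/6 − (1/3)x_D.
Substituting the second reaction function into the first: x_D = 107/6 − (1/3)(109/6 − (1/3)x_D), which gives (8/9)x_D = 106/9 ⇒ x_D = 13.25.
Then x_A = 109/6 − (1/3)·13.25 = 13.75.

13.25, 13.75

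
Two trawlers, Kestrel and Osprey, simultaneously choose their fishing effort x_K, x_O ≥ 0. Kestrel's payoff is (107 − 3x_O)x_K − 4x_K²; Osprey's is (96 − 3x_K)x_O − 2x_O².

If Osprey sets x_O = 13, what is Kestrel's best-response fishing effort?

Expanding Kestrel's payoff: 107x_K − 3x_Ox_K − 4x_K².
∂π/∂x_K = 107 − 3x_O − 8x_K = 0, so x_K = 13.375 − 0.375x_O.
At x_O = 13: x_K = 13.375 − 0.375·13 = 8.5.

8.5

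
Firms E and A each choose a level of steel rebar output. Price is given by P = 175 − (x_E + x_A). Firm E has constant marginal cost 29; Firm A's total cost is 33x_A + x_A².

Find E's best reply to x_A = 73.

36.5

Firm E's profit: π = x_E(175 − (x_E + x_A)) − 29x_E.
∂π/∂x_E = 146 − 2x_E − x_A = 0, so x_E = 73 − 0.5x_A.
At x_A = 73: x_E = 73 − 0.5·73 = 36.5.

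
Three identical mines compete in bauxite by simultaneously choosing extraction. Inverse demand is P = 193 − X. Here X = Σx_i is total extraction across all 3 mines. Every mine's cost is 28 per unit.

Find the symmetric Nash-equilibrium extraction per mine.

41.25

A representative mine's profit is π_i = x_i(193 − X) − 28x_i, with X = x_i + Σ_{j≠i} x_j.
First-order condition: 165 − 2x_i − Σ_{j≠i} x_j = 0.
Imposing symmetry (x_j = x for all j) turns Σ_{j≠i} x_j into 2x, so 165 = 4x and x = 41.25.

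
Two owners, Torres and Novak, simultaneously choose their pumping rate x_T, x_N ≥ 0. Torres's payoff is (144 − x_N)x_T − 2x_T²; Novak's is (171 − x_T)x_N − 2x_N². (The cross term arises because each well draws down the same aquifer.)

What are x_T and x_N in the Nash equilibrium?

27, 36

Expanding Torres's payoff: 144x_T − x_Nx_T − 2x_T².
∂π/∂x_T = 144 − x_N − 4x_T = 0, so x_T = 36 − 0.25x_N.
Likewise for Novak: x_N = 42.75 − 0.25x_T.
Solving the two reaction functions simultaneously: (1 − (−0.25)(−0.25))x_T = 36 − 0.25·42.75, so 0.9375x_T = 25.3125 and x_T = 27.
Then x_N = 42.75 − 0.25·27 = 36.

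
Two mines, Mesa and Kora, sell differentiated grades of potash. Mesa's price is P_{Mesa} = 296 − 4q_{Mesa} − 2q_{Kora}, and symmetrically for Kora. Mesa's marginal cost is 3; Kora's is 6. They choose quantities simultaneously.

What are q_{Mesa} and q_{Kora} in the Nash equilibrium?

29.4, 28.9

Mine Mesa's profit: π = q_{Mesa}(296 − 4q_{Mesa} − 2q_{Kora}) − 3q_{Mesa}.
∂π/∂q_{Mesa} = 293 − 8q_{Mesa} − 2q_{Kora} = 0 ⇒ q_{Mesa} = 36.625 − 0.25q_{Kora}.
Similarly q_{Kora} = 36.25 − 0.25q_{Mesa}.
Substituting the second reaction function into the first: q_{Mesa} = 36.625 − 0.25(36.25 − 0.25q_{Mesa}), which gives 0.9375q_{Mesa} = 27.5625 ⇒ q_{Mesa} = 29.4.
Then q_{Kora} = 36.25 − 0.25·29.4 = 28.9.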